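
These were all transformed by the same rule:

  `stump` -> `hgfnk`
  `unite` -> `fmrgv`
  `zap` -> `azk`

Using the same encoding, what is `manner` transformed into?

Each pair mirrors across the alphabet (s↔h, t↔g, u↔f): positions sum to 25. Letters are reflected about the middle of the alphabet (position → 25−position): Atbash.
For manner: m↔n, a↔z, n↔m, n↔m, e↔v, r↔i.

nzmmvi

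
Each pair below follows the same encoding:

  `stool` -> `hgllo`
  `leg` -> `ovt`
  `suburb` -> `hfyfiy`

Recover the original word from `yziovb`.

barley

Each letter is replaced by its mirror in the alphabet: a↔z, b↔y, c↔x, and so on (the Atbash cipher).
Undoing it on yziovb: y↔b, z↔a, i↔r, o↔l, v↔e, b↔y.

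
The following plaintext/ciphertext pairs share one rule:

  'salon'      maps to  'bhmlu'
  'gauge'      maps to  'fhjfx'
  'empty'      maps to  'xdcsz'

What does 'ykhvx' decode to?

brake

Treating letters as 0–25, the rule is x ↦ 17x + 7 (mod 26).
Undoing it on ykhvx: y(24)→23·(24−7)≡1=b; k(10)→23·(10−7)≡17=r; h(7)→23·(7−7)≡0=a; v(21)→23·(21−7)≡10=k; x(23)→23·(23−7)≡4=e (all mod 26).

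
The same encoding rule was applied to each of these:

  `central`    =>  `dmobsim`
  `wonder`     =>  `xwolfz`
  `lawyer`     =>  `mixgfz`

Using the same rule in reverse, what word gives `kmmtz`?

jelly

Shifts by position in central: pos 0: c→d (+1), pos 1: e→m (+8), pos 2: n→o (+1), pos 3: t→b (+8) — repeating every 2. It's a Vigenère-style cipher with numeric key [1,8]: position i shifts by key[i mod 2].
Reversing it on kmmtz: k−1=j, m−8=e, m−1=l, t−8=l, z−1=y.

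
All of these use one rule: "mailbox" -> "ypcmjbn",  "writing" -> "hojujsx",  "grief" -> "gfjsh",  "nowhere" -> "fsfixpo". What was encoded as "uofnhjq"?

pigment

The output letters match the input read backwards, each shifted +1: mailbox reversed is xobliam. Two steps: reverse the string, then apply a Caesar shift of +1.
Undoing it on uofnhjq: shift back: u−1=t, o−1=n, f−1=e, n−1=m, h−1=g, j−1=i, q−1=p → tnemgip; then reverse → pigment.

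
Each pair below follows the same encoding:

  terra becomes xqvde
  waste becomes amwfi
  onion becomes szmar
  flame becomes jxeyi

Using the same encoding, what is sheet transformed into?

wtiqx

Shifts by position in terra: pos 0: t→x (+4), pos 1: e→q (+12), pos 2: r→v (+4), pos 3: r→d (+12) — repeating every 2. A repeating key of period 2 is used — shifts +4, +12 over and over.
On sheet: s+4=w, h+12=t, e+4=i, e+12=q, t+4=x.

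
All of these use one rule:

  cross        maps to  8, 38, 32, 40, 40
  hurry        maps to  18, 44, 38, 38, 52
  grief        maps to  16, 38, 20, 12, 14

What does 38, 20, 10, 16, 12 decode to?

With a=1..z=26, the number is 2·pos + 2.
Reversing it on 38, 20, 10, 16, 12: 38→(38−2)÷2=18=r, 20→(20−2)÷2=9=i, 10→(10−2)÷2=4=d, 16→(16−2)÷2=7=g, 12→(12−2)÷2=5=e.

ridge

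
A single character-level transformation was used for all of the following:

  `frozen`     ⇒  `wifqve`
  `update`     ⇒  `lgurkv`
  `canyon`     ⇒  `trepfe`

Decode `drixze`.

margin

Compare letters: f→w is +17, r→i is +17, o→f is +17 — a constant shift. Every letter moves 17 places later in the alphabet, wrapping around z→a.
Reversing it on drixze: d−17=m, r−17=a, i−17=r, x−17=g, z−17=i, e−17=n.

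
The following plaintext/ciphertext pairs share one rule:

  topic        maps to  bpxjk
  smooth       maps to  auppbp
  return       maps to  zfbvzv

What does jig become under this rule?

The shift depends on letter class: consonant t→b is +8, but vowel o→p is +1. Vowels shift forward by 1 and consonants shift forward by 8.
On jig: j(cons)+8=r, i(vowel)+1=j, g(cons)+8=o.

rjo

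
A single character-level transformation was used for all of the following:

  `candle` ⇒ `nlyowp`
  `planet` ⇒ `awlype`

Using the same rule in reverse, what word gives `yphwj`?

newly

Compare letters: c→n is +11, a→l is +11, n→y is +11 — a constant shift. It's a constant shift of +11 (ROT11).
Undoing it on yphwj: y−11=n, p−11=e, h−11=w, w−11=l, j−11=y.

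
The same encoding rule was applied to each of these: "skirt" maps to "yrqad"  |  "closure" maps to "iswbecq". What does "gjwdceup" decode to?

In skirt: s→y is +6, k→r is +7, i→q is +8, r→a is +9 — the shift increases by 1 each position. Each letter shifts forward by (position + 6), i.e. 6, 7, 8, … — the shift grows by one for each successive letter.
Decoding gjwdceup: g−6=a, j−7=c, w−8=o, d−9=u, c−10=s, e−11=t, u−12=i, p−13=c.

acoustic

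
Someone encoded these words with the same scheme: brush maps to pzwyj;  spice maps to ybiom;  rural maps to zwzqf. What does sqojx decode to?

yacht

This is an affine cipher: with a=0,…,z=25, each position x becomes (25x+16) mod 26.
Decoding sqojx: s(18)→25·(18−16)≡24=y; q(16)→25·(16−16)≡0=a; o(14)→25·(14−16)≡2=c; j(9)→25·(9−16)≡7=h; x(23)→25·(23−16)≡19=t (all mod 26).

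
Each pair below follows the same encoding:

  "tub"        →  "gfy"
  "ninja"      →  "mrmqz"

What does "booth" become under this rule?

yllgs

Each pair mirrors across the alphabet (t↔g, u↔f, b↔y): positions sum to 25. This is the alphabet-reversal cipher (Atbash): a becomes z, b becomes y, etc.
For booth: b↔y, o↔l, o↔l, t↔g, h↔s.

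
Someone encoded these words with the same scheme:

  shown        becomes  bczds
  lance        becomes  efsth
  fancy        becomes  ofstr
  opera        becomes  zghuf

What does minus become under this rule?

Treating letters as 0–25, the rule is x ↦ 7x + 5 (mod 26).
On minus: m(12)→7·12+5≡11=l; i(8)→7·8+5≡9=j; n(13)→7·13+5≡18=s; u(20)→7·20+5≡15=p; s(18)→7·18+5≡1=b (all mod 26).

ljspb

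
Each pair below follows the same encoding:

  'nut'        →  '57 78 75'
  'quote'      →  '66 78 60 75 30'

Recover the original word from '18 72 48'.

n(#14)→57 and u(#21)→78: differences scale by 3, so n = 3·pos + 15. The formula is n = 3×(alphabet index, a=1) + 15.
Decoding 18 72 48: 18→(18−15)÷3=1=a, 72→(72−15)÷3=19=s, 48→(48−15)÷3=11=k.

ask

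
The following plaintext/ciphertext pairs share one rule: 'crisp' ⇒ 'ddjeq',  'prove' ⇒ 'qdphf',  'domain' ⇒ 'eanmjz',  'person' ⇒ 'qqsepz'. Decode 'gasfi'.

forth

A repeating key of period 2 is used — shifts +1, +12 over and over.
Decoding gasfi: g−1=f, a−12=o, s−1=r, f−12=t, i−1=h.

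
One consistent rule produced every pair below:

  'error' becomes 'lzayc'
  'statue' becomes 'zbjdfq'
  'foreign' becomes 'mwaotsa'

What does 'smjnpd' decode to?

In error: e→l is +7, r→z is +8, r→a is +9, o→y is +10 — the shift increases by 1 each position. The shift increases by 1 at each position, starting from +7: 7, 8, 9, ….
Reversing it on smjnpd: s−7=l, m−8=e, j−9=a, n−10=d, p−11=e, d−12=r.

leader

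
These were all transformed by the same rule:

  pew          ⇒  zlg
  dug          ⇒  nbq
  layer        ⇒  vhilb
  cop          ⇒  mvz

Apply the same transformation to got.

The shift depends on letter class: consonant p→z is +10, but vowel e→l is +7. The rule splits by letter class: vowels +7, consonants +10.
For got: g(cons)+10=q, o(vowel)+7=v, t(cons)+10=d.

qvd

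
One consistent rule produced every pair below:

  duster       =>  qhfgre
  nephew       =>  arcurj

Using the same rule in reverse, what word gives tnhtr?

Compare letters: d→q is +13, u→h is +13, s→f is +13 — a constant shift. Each letter is shifted forward by 13 in the alphabet (a Caesar shift of +13).
Undoing it on tnhtr: t−13=g, n−13=a, h−13=u, t−13=g, r−13=e.

gauge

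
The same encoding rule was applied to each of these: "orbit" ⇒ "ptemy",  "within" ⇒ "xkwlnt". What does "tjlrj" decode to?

shine

In orbit: o→p is +1, r→t is +2, b→e is +3, i→m is +4 — the shift increases by 1 each position. Each letter shifts forward by (position + 1), i.e. 1, 2, 3, … — the shift grows by one for each successive letter.
Reversing it on tjlrj: t−1=s, j−2=h, l−3=i, r−4=n, j−5=e.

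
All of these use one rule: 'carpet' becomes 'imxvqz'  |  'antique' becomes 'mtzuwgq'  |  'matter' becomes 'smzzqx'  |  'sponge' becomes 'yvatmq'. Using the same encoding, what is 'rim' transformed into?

The shift depends on letter class: consonant c→i is +6, but vowel a→m is +12. Vowels shift forward by 12 and consonants shift forward by 6.
For rim: r(cons)+6=x, i(vowel)+12=u, m(cons)+6=s.

xus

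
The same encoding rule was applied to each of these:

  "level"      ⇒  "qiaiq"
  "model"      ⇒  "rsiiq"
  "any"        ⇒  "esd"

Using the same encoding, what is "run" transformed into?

wys

The shift depends on letter class: consonant l→q is +5, but vowel e→i is +4. Two shifts are in play — +4 for a/e/i/o/u, +5 for every other letter.
For run: r(cons)+5=w, u(vowel)+4=y, n(cons)+5=s.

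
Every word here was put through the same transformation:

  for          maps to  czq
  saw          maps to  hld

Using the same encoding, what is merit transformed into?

Two steps: reverse the string, then apply a Caesar shift of +11.
Applying it to merit: reverse → tirem; then shift: t+11=e, i+11=t, r+11=c, e+11=p, m+11=x.

etcpx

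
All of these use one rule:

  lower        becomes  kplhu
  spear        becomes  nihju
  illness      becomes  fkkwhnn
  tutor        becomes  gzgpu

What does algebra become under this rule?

jkthcuj

l(11)→k(10) and o(14)→p(15) fit y≡19x+9 (mod 26); the inverse of 19 mod 26 is 11. Treating letters as 0–25, the rule is x ↦ 19x + 9 (mod 26).
Applying it to algebra: a(0)→19·0+9≡9=j; l(11)→19·11+9≡10=k; g(6)→19·6+9≡19=t; e(4)→19·4+9≡7=h; b(1)→19·1+9≡2=c; r(17)→19·17+9≡20=u; a(0)→19·0+9≡9=j (all mod 26).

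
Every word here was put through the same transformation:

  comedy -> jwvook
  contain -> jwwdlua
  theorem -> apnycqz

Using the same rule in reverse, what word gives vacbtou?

ostrich

In comedy: c→j is +7, o→w is +8, m→v is +9, e→o is +10 — the shift increases by 1 each position. Letter i (0-indexed) is shifted by i+7, so successive shifts are 7, 8, 9, ….
Reversing it on vacbtou: v−7=o, a−8=s, c−9=t, b−10=r, t−11=i, o−12=c, u−13=h.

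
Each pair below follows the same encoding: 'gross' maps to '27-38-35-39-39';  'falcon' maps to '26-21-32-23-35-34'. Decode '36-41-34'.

pun

The number is (letter's place in the alphabet, a=1) + 20.
Undoing it on 36-41-34: 36→(36−20)÷1=16=p, 41→(41−20)÷1=21=u, 34→(34−20)÷1=14=n.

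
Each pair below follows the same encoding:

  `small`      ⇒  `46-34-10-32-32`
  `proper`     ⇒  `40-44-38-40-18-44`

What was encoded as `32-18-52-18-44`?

The formula is n = 2×(alphabet index, a=1) + 8.
Decoding 32-18-52-18-44: 32→(32−8)÷2=12=l, 18→(18−8)÷2=5=e, 52→(52−8)÷2=22=v, 18→(18−8)÷2=5=e, 44→(44−8)÷2=18=r.

lever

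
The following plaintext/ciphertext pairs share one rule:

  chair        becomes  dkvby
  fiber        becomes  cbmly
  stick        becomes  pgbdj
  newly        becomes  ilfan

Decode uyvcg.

draft

Treating letters as 0–25, the rule is x ↦ 17x + 21 (mod 26).
Decoding uyvcg: u(20)→23·(20−21)≡3=d; y(24)→23·(24−21)≡17=r; v(21)→23·(21−21)≡0=a; c(2)→23·(2−21)≡5=f; g(6)→23·(6−21)≡19=t (all mod 26).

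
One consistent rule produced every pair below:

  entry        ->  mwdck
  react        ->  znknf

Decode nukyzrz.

Each letter shifts forward by (position + 8), i.e. 8, 9, 10, … — the shift grows by one for each successive letter.
Undoing it on nukyzrz: n−8=f, u−9=l, k−10=a, y−11=n, z−12=n, r−13=e, z−14=l.

flannel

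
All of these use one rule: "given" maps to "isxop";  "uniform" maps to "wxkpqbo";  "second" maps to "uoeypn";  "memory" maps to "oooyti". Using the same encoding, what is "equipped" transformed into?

gawsrzgn

Shifts by position in given: pos 0: g→i (+2), pos 1: i→s (+10), pos 2: v→x (+2), pos 3: e→o (+10) — repeating every 2. A repeating key of period 2 is used — shifts +2, +10 over and over.
Applying it to equipped: e+2=g, q+10=a, u+2=w, i+10=s, p+2=r, p+10=z, e+2=g, d+10=n.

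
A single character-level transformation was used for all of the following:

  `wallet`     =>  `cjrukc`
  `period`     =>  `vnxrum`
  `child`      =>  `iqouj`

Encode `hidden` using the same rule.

nrjmkw

A repeating key of period 2 is used — shifts +6, +9 over and over.
On hidden: h+6=n, i+9=r, d+6=j, d+9=m, e+6=k, n+9=w.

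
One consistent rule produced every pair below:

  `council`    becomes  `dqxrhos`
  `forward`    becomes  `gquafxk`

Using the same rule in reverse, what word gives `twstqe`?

supply

In council: c→d is +1, o→q is +2, u→x is +3, n→r is +4 — the shift increases by 1 each position. The shift increases by 1 at each position, starting from +1: 1, 2, 3, ….
Decoding twstqe: t−1=s, w−2=u, s−3=p, t−4=p, q−5=l, e−6=y.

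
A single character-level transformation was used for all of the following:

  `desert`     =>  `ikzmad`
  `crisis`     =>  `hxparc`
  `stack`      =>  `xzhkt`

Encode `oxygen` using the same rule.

tdfonx

In desert: d→i is +5, e→k is +6, s→z is +7, e→m is +8 — the shift increases by 1 each position. Letter i (0-indexed) is shifted by i+5, so successive shifts are 5, 6, 7, ….
On oxygen: o+5=t, x+6=d, y+7=f, g+8=o, e+9=n, n+10=x.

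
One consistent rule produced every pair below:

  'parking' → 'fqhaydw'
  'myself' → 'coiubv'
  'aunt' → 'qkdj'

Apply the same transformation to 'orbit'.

Every letter moves 16 places later in the alphabet, wrapping around z→a.
On orbit: o+16=e, r+16=h, b+16=r, i+16=y, t+16=j.

ehryj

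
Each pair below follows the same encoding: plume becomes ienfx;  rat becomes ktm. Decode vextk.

clear

It's a constant shift of +19 (ROT19).
Reversing it on vextk: v−19=c, e−19=l, x−19=e, t−19=a, k−19=r.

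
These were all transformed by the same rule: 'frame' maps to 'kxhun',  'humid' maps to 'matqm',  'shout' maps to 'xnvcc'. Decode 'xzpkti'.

In frame: f→k is +5, r→x is +6, a→h is +7, m→u is +8 — the shift increases by 1 each position. Letter i (0-indexed) is shifted by i+5, so successive shifts are 5, 6, 7, ….
Reversing it on xzpkti: x−5=s, z−6=t, p−7=i, k−8=c, t−9=k, i−10=y.

sticky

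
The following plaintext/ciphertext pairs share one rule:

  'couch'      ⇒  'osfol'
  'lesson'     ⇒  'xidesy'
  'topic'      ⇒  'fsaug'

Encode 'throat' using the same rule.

flcaee

It's a Vigenère-style cipher with numeric key [12,4,11]: position i shifts by key[i mod 3].
On throat: t+12=f, h+4=l, r+11=c, o+12=a, a+4=e, t+11=e.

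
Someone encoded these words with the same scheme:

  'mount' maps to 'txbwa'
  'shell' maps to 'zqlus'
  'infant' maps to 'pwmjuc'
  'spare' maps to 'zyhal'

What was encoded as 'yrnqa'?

Shifts by position in mount: pos 0: m→t (+7), pos 1: o→x (+9), pos 2: u→b (+7), pos 3: n→w (+9) — repeating every 2. The shifts repeat in a cycle of length 2: positions 0,1,… shift by +7, +9, then the pattern repeats.
Decoding yrnqa: y−7=r, r−9=i, n−7=g, q−9=h, a−7=t.

right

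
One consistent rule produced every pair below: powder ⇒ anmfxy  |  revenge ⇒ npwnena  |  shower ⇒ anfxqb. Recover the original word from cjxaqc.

throat

The output letters match the input read backwards, each shifted +9: powder reversed is redwop. Read the word backwards and shift each letter +9.
Undoing it on cjxaqc: shift back: c−9=t, j−9=a, x−9=o, a−9=r, q−9=h, c−9=t → taorht; then reverse → throat.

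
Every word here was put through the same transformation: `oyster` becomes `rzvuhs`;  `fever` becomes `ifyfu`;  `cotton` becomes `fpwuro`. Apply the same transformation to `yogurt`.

Shifts by position in oyster: pos 0: o→r (+3), pos 1: y→z (+1), pos 2: s→v (+3), pos 3: t→u (+1) — repeating every 2. The shifts repeat in a cycle of length 2: positions 0,1,… shift by +3, +1, then the pattern repeats.
On yogurt: y+3=b, o+1=p, g+3=j, u+1=v, r+3=u, t+1=u.

bpjvuu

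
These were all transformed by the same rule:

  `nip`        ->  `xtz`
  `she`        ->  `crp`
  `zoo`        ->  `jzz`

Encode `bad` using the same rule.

lln

The rule splits by letter class: vowels +11, consonants +10.
On bad: b(cons)+10=l, a(vowel)+11=l, d(cons)+10=n.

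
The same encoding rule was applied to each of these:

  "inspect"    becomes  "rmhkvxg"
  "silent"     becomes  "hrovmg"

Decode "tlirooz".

gorilla

Each pair mirrors across the alphabet (i↔r, n↔m, s↔h): positions sum to 25. Letters are reflected about the middle of the alphabet (position → 25−position): Atbash.
Decoding tlirooz: t↔g, l↔o, i↔r, r↔i, o↔l, o↔l, z↔a.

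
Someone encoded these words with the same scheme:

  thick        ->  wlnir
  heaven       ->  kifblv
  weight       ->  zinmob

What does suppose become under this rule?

vyuvvan

In thick: t→w is +3, h→l is +4, i→n is +5, c→i is +6 — the shift increases by 1 each position. The shift increases by 1 at each position, starting from +3: 3, 4, 5, ….
On suppose: s+3=v, u+4=y, p+5=u, p+6=v, o+7=v, s+8=a, e+9=n.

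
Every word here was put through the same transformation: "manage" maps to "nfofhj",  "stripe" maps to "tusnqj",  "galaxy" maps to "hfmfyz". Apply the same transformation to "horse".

The shift depends on letter class: consonant m→n is +1, but vowel a→f is +5. Two shifts are in play — +5 for a/e/i/o/u, +1 for every other letter.
Applying it to horse: h(cons)+1=i, o(vowel)+5=t, r(cons)+1=s, s(cons)+1=t, e(vowel)+5=j.

itstj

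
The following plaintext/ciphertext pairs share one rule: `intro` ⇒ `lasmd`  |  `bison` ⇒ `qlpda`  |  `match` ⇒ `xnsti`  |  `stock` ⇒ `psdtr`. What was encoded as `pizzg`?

sheep

Each letter's alphabet position (a=0..z=25) is mapped through 3·x+13 mod 26 — an affine cipher.
Reversing it on pizzg: p(15)→9·(15−13)≡18=s; i(8)→9·(8−13)≡7=h; z(25)→9·(25−13)≡4=e; z(25)→9·(25−13)≡4=e; g(6)→9·(6−13)≡15=p (all mod 26).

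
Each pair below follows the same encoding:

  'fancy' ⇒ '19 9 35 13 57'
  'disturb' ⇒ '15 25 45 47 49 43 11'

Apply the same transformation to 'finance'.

19 25 35 9 35 13 17

f(#6)→19 and a(#1)→9: differences scale by 2, so n = 2·pos + 7. Each letter becomes 2×(its alphabet position, a=1..z=26) + 7.
On finance: f=6→19, i=9→25, n=14→35, a=1→9, n=14→35, c=3→13, e=5→17.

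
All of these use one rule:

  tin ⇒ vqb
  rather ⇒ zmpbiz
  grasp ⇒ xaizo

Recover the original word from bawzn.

frost

The output letters match the input read backwards, each shifted +8: tin reversed is nit. Two steps: reverse the string, then apply a Caesar shift of +8.
Undoing it on bawzn: shift back: b−8=t, a−8=s, w−8=o, z−8=r, n−8=f → tsorf; then reverse → frost.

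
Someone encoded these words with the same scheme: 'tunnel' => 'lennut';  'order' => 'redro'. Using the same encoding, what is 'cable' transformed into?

elbac

The word is simply reversed.
On cable: reverse → elbac.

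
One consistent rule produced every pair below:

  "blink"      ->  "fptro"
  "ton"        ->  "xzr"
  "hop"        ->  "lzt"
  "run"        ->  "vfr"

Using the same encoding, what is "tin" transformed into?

The shift depends on letter class: consonant b→f is +4, but vowel i→t is +11. Vowels shift forward by 11 and consonants shift forward by 4.
On tin: t(cons)+4=x, i(vowel)+11=t, n(cons)+4=r.

xtr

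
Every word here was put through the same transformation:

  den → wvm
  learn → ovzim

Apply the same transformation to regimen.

Each pair mirrors across the alphabet (d↔w, e↔v, n↔m): positions sum to 25. Letters are reflected about the middle of the alphabet (position → 25−position): Atbash.
For regimen: r↔i, e↔v, g↔t, i↔r, m↔n, e↔v, n↔m.

ivtrnvm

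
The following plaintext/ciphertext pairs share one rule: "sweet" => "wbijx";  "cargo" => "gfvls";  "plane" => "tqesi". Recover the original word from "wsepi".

snake

Shifts by position in sweet: pos 0: s→w (+4), pos 1: w→b (+5), pos 2: e→i (+4), pos 3: e→j (+5) — repeating every 2. It's a Vigenère-style cipher with numeric key [4,5]: position i shifts by key[i mod 2].
Decoding wsepi: w−4=s, s−5=n, e−4=a, p−5=k, i−4=e.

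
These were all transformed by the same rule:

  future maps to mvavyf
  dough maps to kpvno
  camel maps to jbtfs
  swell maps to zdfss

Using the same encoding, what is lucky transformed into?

Two shifts are in play — +1 for a/e/i/o/u, +7 for every other letter.
For lucky: l(cons)+7=s, u(vowel)+1=v, c(cons)+7=j, k(cons)+7=r, y(cons)+7=f.

svjrf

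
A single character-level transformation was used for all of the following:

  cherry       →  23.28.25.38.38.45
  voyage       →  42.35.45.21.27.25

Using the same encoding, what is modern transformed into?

33.35.24.25.38.34

c is letter #3 and maps to 23: an offset of 20. The number is (letter's place in the alphabet, a=1) + 20.
Applying it to modern: m=13→33, o=15→35, d=4→24, e=5→25, r=18→38, n=14→34.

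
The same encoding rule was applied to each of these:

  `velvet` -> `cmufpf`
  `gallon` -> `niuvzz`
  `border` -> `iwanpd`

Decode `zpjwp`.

In velvet: v→c is +7, e→m is +8, l→u is +9, v→f is +10 — the shift increases by 1 each position. The shift increases by 1 at each position, starting from +7: 7, 8, 9, ….
Undoing it on zpjwp: z−7=s, p−8=h, j−9=a, w−10=m, p−11=e.

shame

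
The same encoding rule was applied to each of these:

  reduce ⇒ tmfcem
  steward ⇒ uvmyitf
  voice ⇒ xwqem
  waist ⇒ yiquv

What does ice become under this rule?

qem

Vowels shift forward by 8 and consonants shift forward by 2.
Applying it to ice: i(vowel)+8=q, c(cons)+2=e, e(vowel)+8=m.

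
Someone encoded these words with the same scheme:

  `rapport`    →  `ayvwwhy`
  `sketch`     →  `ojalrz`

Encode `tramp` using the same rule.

The word is reversed, then every letter is shifted forward by 7.
For tramp: reverse → pmart; then shift: p+7=w, m+7=t, a+7=h, r+7=y, t+7=a.

wthya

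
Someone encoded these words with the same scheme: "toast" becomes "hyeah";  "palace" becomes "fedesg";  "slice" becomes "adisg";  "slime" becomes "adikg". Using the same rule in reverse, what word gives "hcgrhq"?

twenty

t(19)→h(7) and o(14)→y(24) fit y≡7x+4 (mod 26); the inverse of 7 mod 26 is 15. Each letter's alphabet position (a=0..z=25) is mapped through 7·x+4 mod 26 — an affine cipher.
Decoding hcgrhq: h(7)→15·(7−4)≡19=t; c(2)→15·(2−4)≡22=w; g(6)→15·(6−4)≡4=e; r(17)→15·(17−4)≡13=n; h(7)→15·(7−4)≡19=t; q(16)→15·(16−4)≡24=y (all mod 26).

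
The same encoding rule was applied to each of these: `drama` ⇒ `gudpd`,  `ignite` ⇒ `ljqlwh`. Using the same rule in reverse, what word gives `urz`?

row

This is a Caesar cipher with shift 3.
Reversing it on urz: u−3=r, r−3=o, z−3=w.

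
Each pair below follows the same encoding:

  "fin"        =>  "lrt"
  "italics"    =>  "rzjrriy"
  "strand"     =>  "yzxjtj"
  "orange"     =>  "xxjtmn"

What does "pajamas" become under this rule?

The shift depends on letter class: consonant f→l is +6, but vowel i→r is +9. The rule splits by letter class: vowels +9, consonants +6.
For pajamas: p(cons)+6=v, a(vowel)+9=j, j(cons)+6=p, a(vowel)+9=j, m(cons)+6=s, a(vowel)+9=j, s(cons)+6=y.

vjpjsjy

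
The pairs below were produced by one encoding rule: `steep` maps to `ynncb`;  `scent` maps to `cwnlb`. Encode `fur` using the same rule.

The output letters match the input read backwards, each shifted +9: steep reversed is peets. Two steps: reverse the string, then apply a Caesar shift of +9.
On fur: reverse → ruf; then shift: r+9=a, u+9=d, f+9=o.

ado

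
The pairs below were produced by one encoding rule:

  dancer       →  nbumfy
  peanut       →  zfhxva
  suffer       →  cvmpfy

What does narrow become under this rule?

Shifts by position in dancer: pos 0: d→n (+10), pos 1: a→b (+1), pos 2: n→u (+7), pos 3: c→m (+10), pos 4: e→f (+1), pos 5: r→y (+7) — repeating every 3. A repeating key of period 3 is used — shifts +10, +1, +7 over and over.
On narrow: n+10=x, a+1=b, r+7=y, r+10=b, o+1=p, w+7=d.

xbybpd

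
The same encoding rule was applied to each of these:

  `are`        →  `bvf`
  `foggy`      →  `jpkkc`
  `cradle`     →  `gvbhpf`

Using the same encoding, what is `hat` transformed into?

lbx

The rule splits by letter class: vowels +1, consonants +4.
Applying it to hat: h(cons)+4=l, a(vowel)+1=b, t(cons)+4=x.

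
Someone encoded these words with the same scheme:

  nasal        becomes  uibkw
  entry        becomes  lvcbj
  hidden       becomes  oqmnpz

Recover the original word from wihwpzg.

In nasal: n→u is +7, a→i is +8, s→b is +9, a→k is +10 — the shift increases by 1 each position. The shift increases by 1 at each position, starting from +7: 7, 8, 9, ….
Decoding wihwpzg: w−7=p, i−8=a, h−9=y, w−10=m, p−11=e, z−12=n, g−13=t.

payment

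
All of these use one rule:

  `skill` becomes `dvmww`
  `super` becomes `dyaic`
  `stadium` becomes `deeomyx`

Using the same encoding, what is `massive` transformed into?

The shift depends on letter class: consonant s→d is +11, but vowel i→m is +4. Vowels shift forward by 4 and consonants shift forward by 11.
On massive: m(cons)+11=x, a(vowel)+4=e, s(cons)+11=d, s(cons)+11=d, i(vowel)+4=m, v(cons)+11=g, e(vowel)+4=i.

xeddmgi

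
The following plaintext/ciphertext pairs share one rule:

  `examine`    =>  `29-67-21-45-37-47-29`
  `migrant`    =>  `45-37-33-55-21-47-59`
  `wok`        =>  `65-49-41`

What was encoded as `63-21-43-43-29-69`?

valley

e(#5)→29 and x(#24)→67: differences scale by 2, so n = 2·pos + 19. Each letter becomes 2×(its alphabet position, a=1..z=26) + 19.
Undoing it on 63-21-43-43-29-69: 63→(63−19)÷2=22=v, 21→(21−19)÷2=1=a, 43→(43−19)÷2=12=l, 43→(43−19)÷2=12=l, 29→(29−19)÷2=5=e, 69→(69−19)÷2=25=y.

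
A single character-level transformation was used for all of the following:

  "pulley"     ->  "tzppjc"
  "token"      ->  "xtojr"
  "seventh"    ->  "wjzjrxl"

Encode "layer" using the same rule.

pfcjv

The shift depends on letter class: consonant p→t is +4, but vowel u→z is +5. Two shifts are in play — +5 for a/e/i/o/u, +4 for every other letter.
For layer: l(cons)+4=p, a(vowel)+5=f, y(cons)+4=c, e(vowel)+5=j, r(cons)+4=v.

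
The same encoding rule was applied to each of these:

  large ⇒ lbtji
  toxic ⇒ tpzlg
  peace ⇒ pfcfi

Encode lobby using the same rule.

lpdec

In large: l→l is +0, a→b is +1, r→t is +2, g→j is +3 — the shift increases by 1 each position. Letter i (0-indexed) is shifted by i+0, so successive shifts are 0, 1, 2, ….
On lobby: l+0=l, o+1=p, b+2=d, b+3=e, y+4=c.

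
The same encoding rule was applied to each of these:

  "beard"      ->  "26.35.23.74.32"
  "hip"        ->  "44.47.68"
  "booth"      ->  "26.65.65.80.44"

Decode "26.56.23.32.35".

blade

With a=1..z=26, the number is 3·pos + 20.
Decoding 26.56.23.32.35: 26→(26−20)÷3=2=b, 56→(56−20)÷3=12=l, 23→(23−20)÷3=1=a, 32→(32−20)÷3=4=d, 35→(35−20)÷3=5=e.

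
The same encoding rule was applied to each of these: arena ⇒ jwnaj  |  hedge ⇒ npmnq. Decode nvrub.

Read the word backwards and shift each letter +9.
Undoing it on nvrub: shift back: n−9=e, v−9=m, r−9=i, u−9=l, b−9=s → emils; then reverse → slime.

slime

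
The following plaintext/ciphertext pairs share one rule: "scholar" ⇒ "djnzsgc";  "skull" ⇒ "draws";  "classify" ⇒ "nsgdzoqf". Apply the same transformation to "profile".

ayuqprp

Shifts by position in scholar: pos 0: s→d (+11), pos 1: c→j (+7), pos 2: h→n (+6), pos 3: o→z (+11), pos 4: l→s (+7), pos 5: a→g (+6) — repeating every 3. It's a Vigenère-style cipher with numeric key [11,7,6]: position i shifts by key[i mod 3].
For profile: p+11=a, r+7=y, o+6=u, f+11=q, i+7=p, l+6=r, e+11=p.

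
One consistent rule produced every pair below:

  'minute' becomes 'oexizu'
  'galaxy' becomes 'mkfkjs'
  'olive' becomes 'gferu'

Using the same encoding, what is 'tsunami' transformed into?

zqixkoe

Each letter's alphabet position (a=0..z=25) is mapped through 9·x+10 mod 26 — an affine cipher.
For tsunami: t(19)→9·19+10≡25=z; s(18)→9·18+10≡16=q; u(20)→9·20+10≡8=i; n(13)→9·13+10≡23=x; a(0)→9·0+10≡10=k; m(12)→9·12+10≡14=o; i(8)→9·8+10≡4=e (all mod 26).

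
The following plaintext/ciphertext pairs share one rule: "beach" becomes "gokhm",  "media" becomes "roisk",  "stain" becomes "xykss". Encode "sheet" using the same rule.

Two shifts are in play — +10 for a/e/i/o/u, +5 for every other letter.
Applying it to sheet: s(cons)+5=x, h(cons)+5=m, e(vowel)+10=o, e(vowel)+10=o, t(cons)+5=y.

xmooy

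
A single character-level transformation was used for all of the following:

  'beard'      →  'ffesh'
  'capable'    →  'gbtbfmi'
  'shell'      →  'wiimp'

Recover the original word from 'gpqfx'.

A repeating key of period 2 is used — shifts +4, +1 over and over.
Undoing it on gpqfx: g−4=c, p−1=o, q−4=m, f−1=e, x−4=t.

comet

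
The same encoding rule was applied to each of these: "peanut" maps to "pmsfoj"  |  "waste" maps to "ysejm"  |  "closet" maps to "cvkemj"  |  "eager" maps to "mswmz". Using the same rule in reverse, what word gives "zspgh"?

p(15)→p(15) and e(4)→m(12) fit y≡5x+18 (mod 26); the inverse of 5 mod 26 is 21. This is an affine cipher: with a=0,…,z=25, each position x becomes (5x+18) mod 26.
Reversing it on zspgh: z(25)→21·(25−18)≡17=r; s(18)→21·(18−18)≡0=a; p(15)→21·(15−18)≡15=p; g(6)→21·(6−18)≡8=i; h(7)→21·(7−18)≡3=d (all mod 26).

rapid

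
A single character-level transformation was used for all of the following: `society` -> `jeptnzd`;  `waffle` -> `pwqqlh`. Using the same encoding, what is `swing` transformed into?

rythd

The output letters match the input read backwards, each shifted +11: society reversed is yteicos. The word is reversed, then every letter is shifted forward by 11.
For swing: reverse → gniws; then shift: g+11=r, n+11=y, i+11=t, w+11=h, s+11=d.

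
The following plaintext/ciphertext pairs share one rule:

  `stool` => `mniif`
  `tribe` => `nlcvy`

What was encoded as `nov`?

Each letter is shifted forward by 20 in the alphabet (a Caesar shift of +20).
Decoding nov: n−20=t, o−20=u, v−20=b.

tub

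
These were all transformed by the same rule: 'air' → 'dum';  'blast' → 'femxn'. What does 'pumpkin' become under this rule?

The output letters match the input read backwards, each shifted +12: air reversed is ria. Two steps: reverse the string, then apply a Caesar shift of +12.
On pumpkin: reverse → nikpmup; then shift: n+12=z, i+12=u, k+12=w, p+12=b, m+12=y, u+12=g, p+12=b.

zuwbygb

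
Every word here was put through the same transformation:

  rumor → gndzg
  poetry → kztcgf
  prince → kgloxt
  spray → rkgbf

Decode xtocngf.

r(17)→g(6) and u(20)→n(13) fit y≡11x+1 (mod 26); the inverse of 11 mod 26 is 19. This is an affine cipher: with a=0,…,z=25, each position x becomes (11x+1) mod 26.
Reversing it on xtocngf: x(23)→19·(23−1)≡2=c; t(19)→19·(19−1)≡4=e; o(14)→19·(14−1)≡13=n; c(2)→19·(2−1)≡19=t; n(13)→19·(13−1)≡20=u; g(6)→19·(6−1)≡17=r; f(5)→19·(5−1)≡24=y (all mod 26).

century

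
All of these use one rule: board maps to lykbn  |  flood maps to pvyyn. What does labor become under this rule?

vklyb

It's a constant shift of +10 (ROT10).
For labor: l+10=v, a+10=k, b+10=l, o+10=y, r+10=b.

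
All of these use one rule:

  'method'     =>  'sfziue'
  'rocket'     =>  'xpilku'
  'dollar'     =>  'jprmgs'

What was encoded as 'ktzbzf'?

estate

Shifts by position in method: pos 0: m→s (+6), pos 1: e→f (+1), pos 2: t→z (+6), pos 3: h→i (+1) — repeating every 2. A repeating key of period 2 is used — shifts +6, +1 over and over.
Decoding ktzbzf: k−6=e, t−1=s, z−6=t, b−1=a, z−6=t, f−1=e.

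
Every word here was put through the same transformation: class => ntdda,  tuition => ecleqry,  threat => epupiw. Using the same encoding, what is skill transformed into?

dslwt

Shifts by position in class: pos 0: c→n (+11), pos 1: l→t (+8), pos 2: a→d (+3), pos 3: s→d (+11), pos 4: s→a (+8) — repeating every 3. The shifts repeat in a cycle of length 3: positions 0,1,… shift by +11, +8, +3, then the pattern repeats.
For skill: s+11=d, k+8=s, i+3=l, l+11=w, l+8=t.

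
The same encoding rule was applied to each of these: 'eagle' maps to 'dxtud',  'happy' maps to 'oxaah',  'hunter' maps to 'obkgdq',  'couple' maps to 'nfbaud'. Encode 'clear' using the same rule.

e(4)→d(3) and a(0)→x(23) fit y≡21x+23 (mod 26); the inverse of 21 mod 26 is 5. Each letter's alphabet position (a=0..z=25) is mapped through 21·x+23 mod 26 — an affine cipher.
Applying it to clear: c(2)→21·2+23≡13=n; l(11)→21·11+23≡20=u; e(4)→21·4+23≡3=d; a(0)→21·0+23≡23=x; r(17)→21·17+23≡16=q (all mod 26).

nudxq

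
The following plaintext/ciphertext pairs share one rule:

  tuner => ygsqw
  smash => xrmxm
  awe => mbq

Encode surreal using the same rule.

The shift depends on letter class: consonant t→y is +5, but vowel u→g is +12. The rule splits by letter class: vowels +12, consonants +5.
Applying it to surreal: s(cons)+5=x, u(vowel)+12=g, r(cons)+5=w, r(cons)+5=w, e(vowel)+12=q, a(vowel)+12=m, l(cons)+5=q.

xgwwqmq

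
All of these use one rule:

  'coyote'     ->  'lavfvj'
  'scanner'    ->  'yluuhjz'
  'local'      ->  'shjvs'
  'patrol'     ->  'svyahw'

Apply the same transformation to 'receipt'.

The output letters match the input read backwards, each shifted +7: coyote reversed is etoyoc. The word is reversed, then every letter is shifted forward by 7.
For receipt: reverse → tpiecer; then shift: t+7=a, p+7=w, i+7=p, e+7=l, c+7=j, e+7=l, r+7=y.

awpljly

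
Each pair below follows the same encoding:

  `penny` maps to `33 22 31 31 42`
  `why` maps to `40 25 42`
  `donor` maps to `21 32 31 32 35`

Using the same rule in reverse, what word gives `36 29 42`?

sly

p is letter #16 and maps to 33: an offset of 17. Letters become their 1-based position plus 17 (so a→18, b→19, …).
Reversing it on 36 29 42: 36→(36−17)÷1=19=s, 29→(29−17)÷1=12=l, 42→(42−17)÷1=25=y.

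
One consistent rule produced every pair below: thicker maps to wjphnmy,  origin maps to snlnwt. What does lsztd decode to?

The output letters match the input read backwards, each shifted +5: thicker reversed is rekciht. The word is reversed, then every letter is shifted forward by 5.
Undoing it on lsztd: shift back: l−5=g, s−5=n, z−5=u, t−5=o, d−5=y → gnuoy; then reverse → young.

young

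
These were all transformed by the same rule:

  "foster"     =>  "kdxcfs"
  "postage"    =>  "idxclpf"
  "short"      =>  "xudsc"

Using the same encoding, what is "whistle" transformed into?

f(5)→k(10) and o(14)→d(3) fit y≡5x+11 (mod 26); the inverse of 5 mod 26 is 21. This is an affine cipher: with a=0,…,z=25, each position x becomes (5x+11) mod 26.
Applying it to whistle: w(22)→5·22+11≡17=r; h(7)→5·7+11≡20=u; i(8)→5·8+11≡25=z; s(18)→5·18+11≡23=x; t(19)→5·19+11≡2=c; l(11)→5·11+11≡14=o; e(4)→5·4+11≡5=f (all mod 26).

ruzxcof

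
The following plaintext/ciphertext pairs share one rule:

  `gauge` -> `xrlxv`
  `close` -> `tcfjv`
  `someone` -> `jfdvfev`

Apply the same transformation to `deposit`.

Compare letters: g→x is +17, a→r is +17, u→l is +17 — a constant shift. Each letter is shifted forward by 17 in the alphabet (a Caesar shift of +17).
For deposit: d+17=u, e+17=v, p+17=g, o+17=f, s+17=j, i+17=z, t+17=k.

uvgfjzk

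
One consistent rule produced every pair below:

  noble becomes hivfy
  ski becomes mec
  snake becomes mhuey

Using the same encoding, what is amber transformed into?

Compare letters: n→h is +20, o→i is +20, b→v is +20 — a constant shift. This is a Caesar cipher with shift 20.
Applying it to amber: a+20=u, m+20=g, b+20=v, e+20=y, r+20=l.

ugvyl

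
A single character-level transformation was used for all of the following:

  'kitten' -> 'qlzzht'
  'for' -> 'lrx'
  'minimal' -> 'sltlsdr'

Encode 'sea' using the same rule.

Two shifts are in play — +3 for a/e/i/o/u, +6 for every other letter.
On sea: s(cons)+6=y, e(vowel)+3=h, a(vowel)+3=d.

yhd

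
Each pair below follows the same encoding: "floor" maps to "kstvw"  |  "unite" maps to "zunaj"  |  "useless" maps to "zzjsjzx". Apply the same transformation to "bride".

gynkj

Shifts by position in floor: pos 0: f→k (+5), pos 1: l→s (+7), pos 2: o→t (+5), pos 3: o→v (+7) — repeating every 2. It's a Vigenère-style cipher with numeric key [5,7]: position i shifts by key[i mod 2].
On bride: b+5=g, r+7=y, i+5=n, d+7=k, e+5=j.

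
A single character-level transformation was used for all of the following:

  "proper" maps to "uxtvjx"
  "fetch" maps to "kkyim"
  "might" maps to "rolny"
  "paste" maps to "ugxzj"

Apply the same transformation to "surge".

xawmj

Shifts by position in proper: pos 0: p→u (+5), pos 1: r→x (+6), pos 2: o→t (+5), pos 3: p→v (+6) — repeating every 2. It's a Vigenère-style cipher with numeric key [5,6]: position i shifts by key[i mod 2].
Applying it to surge: s+5=x, u+6=a, r+5=w, g+6=m, e+5=j.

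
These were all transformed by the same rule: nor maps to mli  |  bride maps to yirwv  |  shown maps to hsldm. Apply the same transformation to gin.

trm

Letters are reflected about the middle of the alphabet (position → 25−position): Atbash.
Applying it to gin: g↔t, i↔r, n↔m.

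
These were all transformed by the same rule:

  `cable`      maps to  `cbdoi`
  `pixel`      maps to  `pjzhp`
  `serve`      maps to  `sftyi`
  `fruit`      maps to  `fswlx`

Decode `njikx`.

night

The shift increases by 1 at each position, starting from +0: 0, 1, 2, ….
Undoing it on njikx: n−0=n, j−1=i, i−2=g, k−3=h, x−4=t.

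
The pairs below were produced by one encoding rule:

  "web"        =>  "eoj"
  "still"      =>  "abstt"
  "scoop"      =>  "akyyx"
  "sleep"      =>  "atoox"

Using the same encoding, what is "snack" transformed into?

avkks

The shift depends on letter class: consonant w→e is +8, but vowel e→o is +10. The rule splits by letter class: vowels +10, consonants +8.
On snack: s(cons)+8=a, n(cons)+8=v, a(vowel)+10=k, c(cons)+8=k, k(cons)+8=s.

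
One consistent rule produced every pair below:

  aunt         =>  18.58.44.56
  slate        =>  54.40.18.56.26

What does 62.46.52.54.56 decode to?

a(#1)→18 and u(#21)→58: differences scale by 2, so n = 2·pos + 16. The formula is n = 2×(alphabet index, a=1) + 16.
Decoding 62.46.52.54.56: 62→(62−16)÷2=23=w, 46→(46−16)÷2=15=o, 52→(52−16)÷2=18=r, 54→(54−16)÷2=19=s, 56→(56−16)÷2=20=t.

worst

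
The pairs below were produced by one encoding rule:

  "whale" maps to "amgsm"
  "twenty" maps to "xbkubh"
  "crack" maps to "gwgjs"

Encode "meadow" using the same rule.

qjgkwf

In whale: w→a is +4, h→m is +5, a→g is +6, l→s is +7 — the shift increases by 1 each position. Each letter shifts forward by (position + 4), i.e. 4, 5, 6, … — the shift grows by one for each successive letter.
Applying it to meadow: m+4=q, e+5=j, a+6=g, d+7=k, o+8=w, w+9=f.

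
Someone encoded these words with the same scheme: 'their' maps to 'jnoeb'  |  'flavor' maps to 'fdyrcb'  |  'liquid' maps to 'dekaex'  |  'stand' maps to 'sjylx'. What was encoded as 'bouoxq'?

remedy

t(19)→j(9) and h(7)→n(13) fit y≡17x+24 (mod 26); the inverse of 17 mod 26 is 23. Each letter's alphabet position (a=0..z=25) is mapped through 17·x+24 mod 26 — an affine cipher.
Reversing it on bouoxq: b(1)→23·(1−24)≡17=r; o(14)→23·(14−24)≡4=e; u(20)→23·(20−24)≡12=m; o(14)→23·(14−24)≡4=e; x(23)→23·(23−24)≡3=d; q(16)→23·(16−24)≡24=y (all mod 26).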